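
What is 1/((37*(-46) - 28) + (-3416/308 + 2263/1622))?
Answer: -17842/31039651 ≈ -0.00057481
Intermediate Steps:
1/((37*(-46) - 28) + (-3416/308 + 2263/1622)) = 1/((-1702 - 28) + (-3416*1/308 + 2263*(1/1622))) = 1/(-1730 + (-122/11 + 2263/1622)) = 1/(-1730 - 172991/17842) = 1/(-31039651/17842) = -17842/31039651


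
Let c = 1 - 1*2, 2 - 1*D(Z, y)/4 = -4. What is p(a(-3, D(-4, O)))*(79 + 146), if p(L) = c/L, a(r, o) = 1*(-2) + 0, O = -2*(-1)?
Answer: 225/2 ≈ 112.50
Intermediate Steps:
O = 2
D(Z, y) = 24 (D(Z, y) = 8 - 4*(-4) = 8 + 16 = 24)
a(r, o) = -2 (a(r, o) = -2 + 0 = -2)
c = -1 (c = 1 - 2 = -1)
p(L) = -1/L
p(a(-3, D(-4, O)))*(79 + 146) = (-1/(-2))*(79 + 146) = -1*(-½)*225 = (½)*225 = 225/2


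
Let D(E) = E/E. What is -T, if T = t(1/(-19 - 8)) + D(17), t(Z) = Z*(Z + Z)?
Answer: -731/729 ≈ -1.0027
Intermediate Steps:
D(E) = 1
t(Z) = 2*Z**2 (t(Z) = Z*(2*Z) = 2*Z**2)
T = 731/729 (T = 2*(1/(-19 - 8))**2 + 1 = 2*(1/(-27))**2 + 1 = 2*(-1/27)**2 + 1 = 2*(1/729) + 1 = 2/729 + 1 = 731/729 ≈ 1.0027)
-T = -1*731/729 = -731/729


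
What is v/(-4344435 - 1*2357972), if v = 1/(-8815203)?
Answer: 1/59083078293621 ≈ 1.6925e-14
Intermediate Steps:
v = -1/8815203 ≈ -1.1344e-7
v/(-4344435 - 1*2357972) = -1/(8815203*(-4344435 - 1*2357972)) = -1/(8815203*(-4344435 - 2357972)) = -1/8815203/(-6702407) = -1/8815203*(-1/6702407) = 1/59083078293621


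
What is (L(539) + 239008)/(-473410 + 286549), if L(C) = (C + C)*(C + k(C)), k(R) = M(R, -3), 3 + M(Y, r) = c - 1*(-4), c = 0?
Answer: -821128/186861 ≈ -4.3943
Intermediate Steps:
M(Y, r) = 1 (M(Y, r) = -3 + (0 - 1*(-4)) = -3 + (0 + 4) = -3 + 4 = 1)
k(R) = 1
L(C) = 2*C*(1 + C) (L(C) = (C + C)*(C + 1) = (2*C)*(1 + C) = 2*C*(1 + C))
(L(539) + 239008)/(-473410 + 286549) = (2*539*(1 + 539) + 239008)/(-473410 + 286549) = (2*539*540 + 239008)/(-186861) = (582120 + 239008)*(-1/186861) = 821128*(-1/186861) = -821128/186861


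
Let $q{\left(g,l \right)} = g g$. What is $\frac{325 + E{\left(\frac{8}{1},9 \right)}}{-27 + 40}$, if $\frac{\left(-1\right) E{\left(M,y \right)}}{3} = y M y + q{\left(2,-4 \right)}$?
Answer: $- \frac{1631}{13} \approx -125.46$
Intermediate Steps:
$q{\left(g,l \right)} = g^{2}$
$E{\left(M,y \right)} = -12 - 3 M y^{2}$ ($E{\left(M,y \right)} = - 3 \left(y M y + 2^{2}\right) = - 3 \left(M y y + 4\right) = - 3 \left(M y^{2} + 4\right) = - 3 \left(4 + M y^{2}\right) = -12 - 3 M y^{2}$)
$\frac{325 + E{\left(\frac{8}{1},9 \right)}}{-27 + 40} = \frac{325 - \left(12 + 3 \cdot \frac{8}{1} \cdot 9^{2}\right)}{-27 + 40} = \frac{325 - \left(12 + 3 \cdot 8 \cdot 1 \cdot 81\right)}{13} = \left(325 - \left(12 + 24 \cdot 81\right)\right) \frac{1}{13} = \left(325 - 1956\right) \frac{1}{13} = \left(-1631\right) \frac{1}{13} = - \frac{1631}{13}$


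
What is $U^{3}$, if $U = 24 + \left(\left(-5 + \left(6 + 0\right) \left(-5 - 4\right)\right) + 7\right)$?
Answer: $-21952$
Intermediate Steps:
$U = -28$ ($U = 24 + \left(\left(-5 + 6 \left(-9\right)\right) + 7\right) = 24 + \left(\left(-5 - 54\right) + 7\right) = 24 + \left(-59 + 7\right) = 24 - 52 = -28$)
$U^{3} = \left(-28\right)^{3} = -21952$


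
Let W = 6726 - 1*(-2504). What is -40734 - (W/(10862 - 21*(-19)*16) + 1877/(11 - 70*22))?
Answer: -537051023142/13184567 ≈ -40733.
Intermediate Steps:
W = 9230 (W = 6726 + 2504 = 9230)
-40734 - (W/(10862 - 21*(-19)*16) + 1877/(11 - 70*22)) = -40734 - (9230/(10862 - 21*(-19)*16) + 1877/(11 - 70*22)) = -40734 - (9230/(10862 - (-399)*16) + 1877/(11 - 1540)) = -40734 - (9230/(10862 - 1*(-6384)) + 1877/(-1529)) = -40734 - (9230/(10862 + 6384) + 1877*(-1/1529)) = -40734 - (9230/17246 - 1877/1529) = -40734 - (9230*(1/17246) - 1877/1529) = -40734 - (4615/8623 - 1877/1529) = -40734 - 1*(-9129036/13184567) = -40734 + 9129036/13184567 = -537051023142/13184567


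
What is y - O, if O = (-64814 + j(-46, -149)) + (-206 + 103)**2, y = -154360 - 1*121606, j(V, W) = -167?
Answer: -221594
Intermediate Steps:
y = -275966 (y = -154360 - 121606 = -275966)
O = -54372 (O = (-64814 - 167) + (-206 + 103)**2 = -64981 + (-103)**2 = -64981 + 10609 = -54372)
y - O = -275966 - 1*(-54372) = -275966 + 54372 = -221594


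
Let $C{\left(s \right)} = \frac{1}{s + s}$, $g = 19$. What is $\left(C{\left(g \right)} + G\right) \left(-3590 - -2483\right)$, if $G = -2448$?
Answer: $\frac{102976461}{38} \approx 2.7099 \cdot 10^{6}$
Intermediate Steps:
$C{\left(s \right)} = \frac{1}{2 s}$
$\left(C{\left(g \right)} + G\right) \left(-3590 - -2483\right) = \left(\frac{1}{2 \cdot 19} - 2448\right) \left(-3590 - -2483\right) = \left(\frac{1}{2} \cdot \frac{1}{19} - 2448\right) \left(-3590 + 2483\right) = \left(\frac{1}{38} - 2448\right) \left(-1107\right) = \left(- \frac{93023}{38}\right) \left(-1107\right) = \frac{102976461}{38}$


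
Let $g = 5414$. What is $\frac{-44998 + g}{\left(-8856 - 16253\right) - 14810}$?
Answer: $\frac{39584}{39919} \approx 0.99161$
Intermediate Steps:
$\frac{-44998 + g}{\left(-8856 - 16253\right) - 14810} = \frac{-44998 + 5414}{\left(-8856 - 16253\right) - 14810} = - \frac{39584}{\left(-8856 - 16253\right) - 14810} = - \frac{39584}{-25109 - 14810} = - \frac{39584}{-39919} = \left(-39584\right) \left(- \frac{1}{39919}\right) = \frac{39584}{39919}$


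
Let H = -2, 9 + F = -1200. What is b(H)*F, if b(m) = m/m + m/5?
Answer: -3627/5 ≈ -725.40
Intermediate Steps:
F = -1209 (F = -9 - 1200 = -1209)
b(m) = 1 + m/5 (b(m) = 1 + m*(⅕) = 1 + m/5)
b(H)*F = (1 + (⅕)*(-2))*(-1209) = (1 - ⅖)*(-1209) = (⅗)*(-1209) = -3627/5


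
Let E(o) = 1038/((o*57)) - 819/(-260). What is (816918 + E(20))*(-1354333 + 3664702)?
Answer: 717208733541327/380 ≈ 1.8874e+12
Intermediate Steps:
E(o) = 63/20 + 346/(19*o) (E(o) = 1038/((57*o)) - 819*(-1/260) = 1038*(1/(57*o)) + 63/20 = 346/(19*o) + 63/20 = 63/20 + 346/(19*o))
(816918 + E(20))*(-1354333 + 3664702) = (816918 + (1/380)*(6920 + 1197*20)/20)*(-1354333 + 3664702) = (816918 + (1/380)*(1/20)*(6920 + 23940))*2310369 = (816918 + (1/380)*(1/20)*30860)*2310369 = (816918 + 1543/380)*2310369 = (310430383/380)*2310369 = 717208733541327/380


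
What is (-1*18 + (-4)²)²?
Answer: 4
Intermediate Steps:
(-1*18 + (-4)²)² = (-18 + 16)² = (-2)² = 4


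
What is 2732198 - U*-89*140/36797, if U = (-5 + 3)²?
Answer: 100536739646/36797 ≈ 2.7322e+6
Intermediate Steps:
U = 4 (U = (-2)² = 4)
2732198 - U*-89*140/36797 = 2732198 - 4*-89*140/36797 = 2732198 - 4*(-12460*1/36797) = 2732198 - 4*(-12460)/36797 = 2732198 - 1*(-49840/36797) = 2732198 + 49840/36797 = 100536739646/36797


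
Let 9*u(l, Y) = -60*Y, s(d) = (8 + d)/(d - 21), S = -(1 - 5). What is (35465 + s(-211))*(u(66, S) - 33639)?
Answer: -28655575819/24 ≈ -1.1940e+9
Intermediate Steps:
S = 4 (S = -1*(-4) = 4)
s(d) = (8 + d)/(-21 + d)
u(l, Y) = -20*Y/3 (u(l, Y) = (-60*Y)/9 = -20*Y/3)
(35465 + s(-211))*(u(66, S) - 33639) = (35465 + (8 - 211)/(-21 - 211))*(-20/3*4 - 33639) = (35465 - 203/(-232))*(-80/3 - 33639) = (35465 - 1/232*(-203))*(-100997/3) = (35465 + 7/8)*(-100997/3) = (283727/8)*(-100997/3) = -28655575819/24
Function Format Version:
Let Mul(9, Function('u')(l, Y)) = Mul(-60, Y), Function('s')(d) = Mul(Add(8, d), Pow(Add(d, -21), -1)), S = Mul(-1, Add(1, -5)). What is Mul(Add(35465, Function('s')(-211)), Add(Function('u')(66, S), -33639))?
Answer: Rational(-28655575819, 24) ≈ -1.1940e+9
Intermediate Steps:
S = 4 (S = Mul(-1, -4) = 4)
Function('s')(d) = Mul(Pow(Add(-21, d), -1), Add(8, d)) (Function('s')(d) = Mul(Add(8, d), Pow(Add(-21, d), -1)) = Mul(Pow(Add(-21, d), -1), Add(8, d)))
Function('u')(l, Y) = Mul(Rational(-20, 3), Y) (Function('u')(l, Y) = Mul(Rational(1, 9), Mul(-60, Y)) = Mul(Rational(-20, 3), Y))
Mul(Add(35465, Function('s')(-211)), Add(Function('u')(66, S), -33639)) = Mul(Add(35465, Mul(Pow(Add(-21, -211), -1), Add(8, -211))), Add(Mul(Rational(-20, 3), 4), -33639)) = Mul(Add(35465, Mul(Pow(-232, -1), -203)), Add(Rational(-80, 3), -33639)) = Mul(Add(35465, Mul(Rational(-1, 232), -203)), Rational(-100997, 3)) = Mul(Add(35465, Rational(7, 8)), Rational(-100997, 3)) = Mul(Rational(283727, 8), Rational(-100997, 3)) = Rational(-28655575819, 24)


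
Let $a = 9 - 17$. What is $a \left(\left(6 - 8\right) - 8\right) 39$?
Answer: $3120$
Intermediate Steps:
$a = -8$ ($a = 9 - 17 = -8$)
$a \left(\left(6 - 8\right) - 8\right) 39 = - 8 \left(\left(6 - 8\right) - 8\right) 39 = - 8 \left(-2 - 8\right) 39 = \left(-8\right) \left(-10\right) 39 = 80 \cdot 39 = 3120$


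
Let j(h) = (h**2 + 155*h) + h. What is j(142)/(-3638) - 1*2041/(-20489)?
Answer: -429793683/37269491 ≈ -11.532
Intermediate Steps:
j(h) = h**2 + 156*h
j(142)/(-3638) - 1*2041/(-20489) = (142*(156 + 142))/(-3638) - 1*2041/(-20489) = (142*298)*(-1/3638) - 2041*(-1/20489) = 42316*(-1/3638) + 2041/20489 = -21158/1819 + 2041/20489 = -429793683/37269491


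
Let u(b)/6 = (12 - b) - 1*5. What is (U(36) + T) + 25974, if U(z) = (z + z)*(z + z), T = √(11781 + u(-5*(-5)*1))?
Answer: 31158 + 3*√1297 ≈ 31266.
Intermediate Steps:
u(b) = 42 - 6*b (u(b) = 6*((12 - b) - 1*5) = 6*((12 - b) - 5) = 6*(7 - b) = 42 - 6*b)
T = 3*√1297 (T = √(11781 + (42 - 6*(-5*(-5)))) = √(11781 + (42 - 150)) = √(11781 - 108) = √11673 = 3*√1297 ≈ 108.04)
U(z) = 4*z² (U(z) = (2*z)*(2*z) = 4*z²)
(U(36) + T) + 25974 = (4*36² + 3*√1297) + 25974 = (4*1296 + 3*√1297) + 25974 = (5184 + 3*√1297) + 25974 = 31158 + 3*√1297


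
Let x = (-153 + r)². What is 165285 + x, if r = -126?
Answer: 243126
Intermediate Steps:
x = 77841 (x = (-153 - 126)² = (-279)² = 77841)
165285 + x = 165285 + 77841 = 243126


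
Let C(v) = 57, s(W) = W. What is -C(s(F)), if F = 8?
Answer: -57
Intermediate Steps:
-C(s(F)) = -1*57 = -57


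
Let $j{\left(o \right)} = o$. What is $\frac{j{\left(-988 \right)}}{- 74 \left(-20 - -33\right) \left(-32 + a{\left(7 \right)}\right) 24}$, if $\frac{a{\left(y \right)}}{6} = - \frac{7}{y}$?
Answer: $- \frac{1}{888} \approx -0.0011261$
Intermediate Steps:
$a{\left(y \right)} = - \frac{42}{y}$ ($a{\left(y \right)} = 6 \left(- \frac{7}{y}\right) = - \frac{42}{y}$)
$\frac{j{\left(-988 \right)}}{- 74 \left(-20 - -33\right) \left(-32 + a{\left(7 \right)}\right) 24} = - \frac{988}{- 74 \left(-20 - -33\right) \left(-32 - \frac{42}{7}\right) 24} = - \frac{988}{- 74 \left(-20 + 33\right) \left(-32 - 6\right) 24} = - \frac{988}{- 74 \cdot 13 \left(-32 - 6\right) 24} = - \frac{988}{- 74 \cdot 13 \left(-38\right) 24} = - \frac{988}{\left(-74\right) \left(-494\right) 24} = - \frac{988}{36556 \cdot 24} = - \frac{988}{877344} = \left(-988\right) \frac{1}{877344} = - \frac{1}{888}$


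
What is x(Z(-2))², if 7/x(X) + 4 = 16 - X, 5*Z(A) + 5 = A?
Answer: 1225/4489 ≈ 0.27289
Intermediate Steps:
Z(A) = -1 + A/5
x(X) = 7/(12 - X) (x(X) = 7/(-4 + (16 - X)) = 7/(12 - X))
x(Z(-2))² = (-7/(-12 + (-1 + (⅕)*(-2))))² = (-7/(-12 + (-1 - ⅖)))² = (-7/(-12 - 7/5))² = (-7/(-67/5))² = (-7*(-5/67))² = (35/67)² = 1225/4489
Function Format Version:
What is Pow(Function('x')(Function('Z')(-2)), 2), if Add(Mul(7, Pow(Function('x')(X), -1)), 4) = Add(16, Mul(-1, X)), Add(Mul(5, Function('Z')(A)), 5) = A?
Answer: Rational(1225, 4489) ≈ 0.27289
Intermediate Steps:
Function('Z')(A) = Add(-1, Mul(Rational(1, 5), A))
Function('x')(X) = Mul(7, Pow(Add(12, Mul(-1, X)), -1)) (Function('x')(X) = Mul(7, Pow(Add(-4, Add(16, Mul(-1, X))), -1)) = Mul(7, Pow(Add(12, Mul(-1, X)), -1)))
Pow(Function('x')(Function('Z')(-2)), 2) = Pow(Mul(-7, Pow(Add(-12, Add(-1, Mul(Rational(1, 5), -2))), -1)), 2) = Pow(Mul(-7, Pow(Add(-12, Add(-1, Rational(-2, 5))), -1)), 2) = Pow(Mul(-7, Pow(Add(-12, Rational(-7, 5)), -1)), 2) = Pow(Mul(-7, Pow(Rational(-67, 5), -1)), 2) = Pow(Mul(-7, Rational(-5, 67)), 2) = Pow(Rational(35, 67), 2) = Rational(1225, 4489)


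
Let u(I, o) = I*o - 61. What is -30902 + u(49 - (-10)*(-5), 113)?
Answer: -31076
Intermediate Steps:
u(I, o) = -61 + I*o
-30902 + u(49 - (-10)*(-5), 113) = -30902 + (-61 + (49 - (-10)*(-5))*113) = -30902 + (-61 + (49 - 1*50)*113) = -30902 + (-61 + (49 - 50)*113) = -30902 + (-61 - 1*113) = -30902 + (-61 - 113) = -30902 - 174 = -31076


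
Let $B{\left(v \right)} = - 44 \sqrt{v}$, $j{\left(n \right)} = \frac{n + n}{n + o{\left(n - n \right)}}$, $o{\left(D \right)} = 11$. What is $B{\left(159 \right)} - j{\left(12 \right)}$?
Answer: $- \frac{24}{23} - 44 \sqrt{159} \approx -555.86$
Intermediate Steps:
$j{\left(n \right)} = \frac{2 n}{11 + n}$ ($j{\left(n \right)} = \frac{n + n}{n + 11} = \frac{2 n}{11 + n}$)
$B{\left(159 \right)} - j{\left(12 \right)} = - 44 \sqrt{159} - 2 \cdot 12 \frac{1}{11 + 12} = - 44 \sqrt{159} - 2 \cdot 12 \cdot \frac{1}{23} = - 44 \sqrt{159} - \frac{24}{23} = - \frac{24}{23} - 44 \sqrt{159}$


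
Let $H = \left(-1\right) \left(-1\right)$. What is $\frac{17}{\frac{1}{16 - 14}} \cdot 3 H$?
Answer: $102$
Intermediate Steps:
$H = 1$
$\frac{17}{\frac{1}{16 - 14}} \cdot 3 H = \frac{17}{\frac{1}{16 - 14}} \cdot 3 \cdot 1 = \frac{17}{\frac{1}{2}} \cdot 3 = 17 \frac{1}{\frac{1}{2}} \cdot 3 = 17 \cdot 2 \cdot 3 = 34 \cdot 3 = 102$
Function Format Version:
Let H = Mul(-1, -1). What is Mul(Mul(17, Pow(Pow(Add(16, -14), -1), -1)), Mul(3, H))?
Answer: 102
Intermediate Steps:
H = 1
Mul(Mul(17, Pow(Pow(Add(16, -14), -1), -1)), Mul(3, H)) = Mul(Mul(17, Pow(Pow(Add(16, -14), -1), -1)), Mul(3, 1)) = Mul(Mul(17, Pow(Pow(2, -1), -1)), 3) = Mul(Mul(17, Pow(Rational(1, 2), -1)), 3) = Mul(Mul(17, 2), 3) = Mul(34, 3) = 102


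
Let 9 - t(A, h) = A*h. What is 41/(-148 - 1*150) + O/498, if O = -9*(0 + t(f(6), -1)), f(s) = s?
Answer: -5054/12367 ≈ -0.40867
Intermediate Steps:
t(A, h) = 9 - A*h
O = -135 (O = -9*(0 + (9 - 1*6*(-1))) = -9*(0 + (9 + 6)) = -9*(0 + 15) = -9*15 = -135)
41/(-148 - 1*150) + O/498 = 41/(-148 - 1*150) - 135/498 = 41/(-148 - 150) - 135*1/498 = 41/(-298) - 45/166 = 41*(-1/298) - 45/166 = -41/298 - 45/166 = -5054/12367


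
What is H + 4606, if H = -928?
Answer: 3678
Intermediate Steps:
H + 4606 = -928 + 4606 = 3678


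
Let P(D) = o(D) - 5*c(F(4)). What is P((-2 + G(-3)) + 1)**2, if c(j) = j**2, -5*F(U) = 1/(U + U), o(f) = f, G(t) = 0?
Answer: 103041/102400 ≈ 1.0063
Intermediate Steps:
F(U) = -1/(10*U) (F(U) = -1/(5*(U + U)) = -1/(2*U)/5 = -1/(10*U))
P(D) = -1/320 + D (P(D) = D - 5*(-1/10/4)**2 = D - 5*(-1/10*1/4)**2 = D - 5*(-1/40)**2 = D - 5*1/1600 = D - 1/320 = -1/320 + D)
P((-2 + G(-3)) + 1)**2 = (-1/320 + ((-2 + 0) + 1))**2 = (-1/320 + (-2 + 1))**2 = (-1/320 - 1)**2 = (-321/320)**2 = 103041/102400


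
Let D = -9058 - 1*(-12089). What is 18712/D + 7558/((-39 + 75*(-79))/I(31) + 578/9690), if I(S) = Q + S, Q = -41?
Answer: 9709736522/515242721 ≈ 18.845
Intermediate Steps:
I(S) = -41 + S
D = 3031 (D = -9058 + 12089 = 3031)
18712/D + 7558/((-39 + 75*(-79))/I(31) + 578/9690) = 18712/3031 + 7558/((-39 + 75*(-79))/(-41 + 31) + 578/9690) = 18712*(1/3031) + 7558/((-39 - 5925)/(-10) + 578*(1/9690)) = 18712/3031 + 7558/(-5964*(-⅒) + 17/285) = 18712/3031 + 7558/(2982/5 + 17/285) = 18712/3031 + 7558/(169991/285) = 18712/3031 + 7558*(285/169991) = 18712/3031 + 2154030/169991 = 9709736522/515242721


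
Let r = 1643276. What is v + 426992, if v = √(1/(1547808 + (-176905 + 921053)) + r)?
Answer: 426992 + √2158057803462894573/1145978 ≈ 4.2827e+5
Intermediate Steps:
v = √2158057803462894573/1145978 (v = √(1/(1547808 + (-176905 + 921053)) + 1643276) = √(1/(1547808 + 744148) + 1643276) = √(1/2291956 + 1643276) = √(3766316287857/2291956) = √2158057803462894573/1145978 ≈ 1281.9)
v + 426992 = √2158057803462894573/1145978 + 426992 = 426992 + √2158057803462894573/1145978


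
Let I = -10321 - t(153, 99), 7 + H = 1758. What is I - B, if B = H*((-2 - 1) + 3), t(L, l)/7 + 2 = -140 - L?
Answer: -8256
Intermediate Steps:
t(L, l) = -994 - 7*L (t(L, l) = -14 + 7*(-140 - L) = -14 + (-980 - 7*L) = -994 - 7*L)
H = 1751 (H = -7 + 1758 = 1751)
I = -8256 (I = -10321 - (-994 - 7*153) = -10321 - (-994 - 1071) = -10321 - 1*(-2065) = -10321 + 2065 = -8256)
B = 0 (B = 1751*((-2 - 1) + 3) = 1751*(-3 + 3) = 1751*0 = 0)
I - B = -8256 - 1*0 = -8256 + 0 = -8256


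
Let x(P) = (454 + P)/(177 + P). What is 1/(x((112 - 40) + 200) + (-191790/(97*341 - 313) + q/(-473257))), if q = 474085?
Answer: -3481050382126/18235496155441 ≈ -0.19089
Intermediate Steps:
x(P) = (454 + P)/(177 + P)
1/(x((112 - 40) + 200) + (-191790/(97*341 - 313) + q/(-473257))) = 1/((454 + ((112 - 40) + 200))/(177 + ((112 - 40) + 200)) + (-191790/(97*341 - 313) + 474085/(-473257))) = 1/((454 + (72 + 200))/(177 + (72 + 200)) + (-191790/(33077 - 313) + 474085*(-1/473257))) = 1/((454 + 272)/(177 + 272) + (-191790/32764 - 474085/473257)) = 1/(726/449 + (-191790*1/32764 - 474085/473257)) = 1/((1/449)*726 + (-95895/16382 - 474085/473257)) = 1/(726/449 - 53149440485/7752896174) = 1/(-18235496155441/3481050382126) = -3481050382126/18235496155441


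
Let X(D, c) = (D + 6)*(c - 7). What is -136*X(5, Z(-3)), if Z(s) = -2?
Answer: 13464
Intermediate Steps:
X(D, c) = (-7 + c)*(6 + D) (X(D, c) = (6 + D)*(-7 + c) = (-7 + c)*(6 + D))
-136*X(5, Z(-3)) = -136*(-42 - 7*5 + 6*(-2) + 5*(-2)) = -136*(-42 - 35 - 12 - 10) = -136*(-99) = 13464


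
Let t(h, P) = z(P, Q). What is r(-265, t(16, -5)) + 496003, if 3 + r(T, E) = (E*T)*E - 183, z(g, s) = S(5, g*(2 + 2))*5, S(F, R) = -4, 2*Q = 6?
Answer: 389817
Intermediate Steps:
Q = 3 (Q = (1/2)*6 = 3)
z(g, s) = -20 (z(g, s) = -4*5 = -20)
t(h, P) = -20
r(T, E) = -186 + T*E**2 (r(T, E) = -3 + ((E*T)*E - 183) = -3 + (T*E**2 - 183) = -3 + (-183 + T*E**2) = -186 + T*E**2)
r(-265, t(16, -5)) + 496003 = (-186 - 265*(-20)**2) + 496003 = (-186 - 265*400) + 496003 = (-186 - 106000) + 496003 = -106186 + 496003 = 389817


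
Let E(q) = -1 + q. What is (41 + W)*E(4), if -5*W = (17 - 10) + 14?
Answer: 552/5 ≈ 110.40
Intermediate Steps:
W = -21/5 (W = -((17 - 10) + 14)/5 = -(7 + 14)/5 = -⅕*21 = -21/5 ≈ -4.2000)
(41 + W)*E(4) = (41 - 21/5)*(-1 + 4) = (184/5)*3 = 552/5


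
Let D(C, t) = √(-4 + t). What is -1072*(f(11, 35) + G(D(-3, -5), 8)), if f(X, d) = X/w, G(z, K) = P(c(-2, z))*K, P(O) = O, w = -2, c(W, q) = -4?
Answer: 40200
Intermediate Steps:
G(z, K) = -4*K
f(X, d) = -X/2 (f(X, d) = X/(-2) = X*(-½) = -X/2)
-1072*(f(11, 35) + G(D(-3, -5), 8)) = -1072*(-½*11 - 4*8) = -1072*(-11/2 - 32) = -1072*(-75/2) = 40200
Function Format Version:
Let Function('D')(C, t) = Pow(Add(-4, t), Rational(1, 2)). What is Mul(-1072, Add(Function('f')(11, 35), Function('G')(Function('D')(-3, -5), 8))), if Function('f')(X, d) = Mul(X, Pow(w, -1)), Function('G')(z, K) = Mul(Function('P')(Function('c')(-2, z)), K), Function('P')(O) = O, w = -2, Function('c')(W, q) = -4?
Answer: 40200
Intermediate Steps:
Function('G')(z, K) = Mul(-4, K)
Function('f')(X, d) = Mul(Rational(-1, 2), X) (Function('f')(X, d) = Mul(X, Pow(-2, -1)) = Mul(X, Rational(-1, 2)) = Mul(Rational(-1, 2), X))
Mul(-1072, Add(Function('f')(11, 35), Function('G')(Function('D')(-3, -5), 8))) = Mul(-1072, Add(Mul(Rational(-1, 2), 11), Mul(-4, 8))) = Mul(-1072, Add(Rational(-11, 2), -32)) = Mul(-1072, Rational(-75, 2)) = 40200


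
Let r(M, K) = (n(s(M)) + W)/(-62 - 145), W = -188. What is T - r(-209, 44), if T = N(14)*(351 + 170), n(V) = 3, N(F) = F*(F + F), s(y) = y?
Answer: 42275839/207 ≈ 2.0423e+5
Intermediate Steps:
N(F) = 2*F² (N(F) = F*(2*F) = 2*F²)
r(M, K) = 185/207 (r(M, K) = (3 - 188)/(-62 - 145) = -185/(-207) = -185*(-1/207) = 185/207)
T = 204232 (T = (2*14²)*(351 + 170) = (2*196)*521 = 392*521 = 204232)
T - r(-209, 44) = 204232 - 1*185/207 = 204232 - 185/207 = 42275839/207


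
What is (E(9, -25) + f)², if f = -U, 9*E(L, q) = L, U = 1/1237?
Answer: 1527696/1530169 ≈ 0.99838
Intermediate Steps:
U = 1/1237 ≈ 0.00080841
E(L, q) = L/9
f = -1/1237 (f = -1*1/1237 = -1/1237 ≈ -0.00080841)
(E(9, -25) + f)² = ((⅑)*9 - 1/1237)² = (1 - 1/1237)² = (1236/1237)² = 1527696/1530169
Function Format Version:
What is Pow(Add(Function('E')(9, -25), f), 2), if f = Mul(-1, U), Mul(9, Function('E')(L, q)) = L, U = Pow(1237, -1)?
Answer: Rational(1527696, 1530169) ≈ 0.99838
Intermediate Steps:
U = Rational(1, 1237) ≈ 0.00080841
Function('E')(L, q) = Mul(Rational(1, 9), L)
f = Rational(-1, 1237) (f = Mul(-1, Rational(1, 1237)) = Rational(-1, 1237) ≈ -0.00080841)
Pow(Add(Function('E')(9, -25), f), 2) = Pow(Add(Mul(Rational(1, 9), 9), Rational(-1, 1237)), 2) = Pow(Add(1, Rational(-1, 1237)), 2) = Pow(Rational(1236, 1237), 2) = Rational(1527696, 1530169)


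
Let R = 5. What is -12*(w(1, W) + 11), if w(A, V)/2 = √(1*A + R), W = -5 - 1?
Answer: -132 - 24*√6 ≈ -190.79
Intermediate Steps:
W = -6
w(A, V) = 2*√(5 + A) (w(A, V) = 2*√(1*A + 5) = 2*√(A + 5) = 2*√(5 + A))
-12*(w(1, W) + 11) = -12*(2*√(5 + 1) + 11) = -12*(2*√6 + 11) = -12*(11 + 2*√6) = -132 - 24*√6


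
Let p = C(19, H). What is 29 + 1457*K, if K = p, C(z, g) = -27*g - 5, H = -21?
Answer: 818863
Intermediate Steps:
C(z, g) = -5 - 27*g
p = 562 (p = -5 - 27*(-21) = -5 + 567 = 562)
K = 562
29 + 1457*K = 29 + 1457*562 = 29 + 818834 = 818863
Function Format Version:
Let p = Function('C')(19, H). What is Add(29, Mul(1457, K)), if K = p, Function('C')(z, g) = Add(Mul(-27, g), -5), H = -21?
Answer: 818863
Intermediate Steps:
Function('C')(z, g) = Add(-5, Mul(-27, g))
p = 562 (p = Add(-5, Mul(-27, -21)) = Add(-5, 567) = 562)
K = 562
Add(29, Mul(1457, K)) = Add(29, Mul(1457, 562)) = Add(29, 818834) = 818863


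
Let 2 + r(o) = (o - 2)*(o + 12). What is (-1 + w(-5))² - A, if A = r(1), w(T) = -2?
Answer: 24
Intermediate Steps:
r(o) = -2 + (-2 + o)*(12 + o) (r(o) = -2 + (o - 2)*(o + 12) = -2 + (-2 + o)*(12 + o))
A = -15 (A = -26 + 1² + 10*1 = -26 + 1 + 10 = -15)
(-1 + w(-5))² - A = (-1 - 2)² - 1*(-15) = (-3)² + 15 = 9 + 15 = 24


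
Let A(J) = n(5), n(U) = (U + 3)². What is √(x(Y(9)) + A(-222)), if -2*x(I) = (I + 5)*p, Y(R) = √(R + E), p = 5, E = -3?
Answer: √(206 - 10*√6)/2 ≈ 6.7362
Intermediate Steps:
Y(R) = √(-3 + R) (Y(R) = √(R - 3) = √(-3 + R))
x(I) = -25/2 - 5*I/2 (x(I) = -(I + 5)*5/2 = -(5 + I)*5/2 = -(25 + 5*I)/2 = -25/2 - 5*I/2)
n(U) = (3 + U)²
A(J) = 64 (A(J) = (3 + 5)² = 8² = 64)
√(x(Y(9)) + A(-222)) = √((-25/2 - 5*√(-3 + 9)/2) + 64) = √((-25/2 - 5*√6/2) + 64) = √(103/2 - 5*√6/2)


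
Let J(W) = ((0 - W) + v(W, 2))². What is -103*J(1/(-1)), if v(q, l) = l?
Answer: -927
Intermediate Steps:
J(W) = (2 - W)² (J(W) = ((0 - W) + 2)² = (-W + 2)² = (2 - W)²)
-103*J(1/(-1)) = -103*(-2 + 1/(-1))² = -103*(-2 - 1)² = -103*(-3)² = -103*9 = -927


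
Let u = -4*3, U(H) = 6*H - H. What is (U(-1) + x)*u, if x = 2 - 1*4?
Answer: 84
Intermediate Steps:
U(H) = 5*H
u = -12
x = -2 (x = 2 - 4 = -2)
(U(-1) + x)*u = (5*(-1) - 2)*(-12) = (-5 - 2)*(-12) = -7*(-12) = 84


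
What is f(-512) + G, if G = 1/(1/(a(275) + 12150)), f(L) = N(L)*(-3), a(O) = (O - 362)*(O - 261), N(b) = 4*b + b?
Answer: 18612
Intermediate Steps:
N(b) = 5*b
a(O) = (-362 + O)*(-261 + O)
f(L) = -15*L (f(L) = (5*L)*(-3) = -15*L)
G = 10932 (G = 1/(1/((94482 + 275² - 623*275) + 12150)) = 1/(1/((94482 + 75625 - 171325) + 12150)) = 1/(1/(-1218 + 12150)) = 1/(1/10932) = 10932)
f(-512) + G = -15*(-512) + 10932 = 7680 + 10932 = 18612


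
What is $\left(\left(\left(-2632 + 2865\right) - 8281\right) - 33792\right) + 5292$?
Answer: $-36548$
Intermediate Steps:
$\left(\left(\left(-2632 + 2865\right) - 8281\right) - 33792\right) + 5292 = \left(\left(233 - 8281\right) - 33792\right) + 5292 = \left(-8048 - 33792\right) + 5292 = -41840 + 5292 = -36548$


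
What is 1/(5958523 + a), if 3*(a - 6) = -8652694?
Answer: 3/9222893 ≈ 3.2528e-7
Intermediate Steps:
a = -8652676/3 (a = 6 + (⅓)*(-8652694) = 6 - 8652694/3 = -8652676/3 ≈ -2.8842e+6)
1/(5958523 + a) = 1/(5958523 - 8652676/3) = 1/(9222893/3) = 3/9222893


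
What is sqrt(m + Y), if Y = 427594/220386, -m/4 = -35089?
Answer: sqrt(1704295902813465)/110193 ≈ 374.64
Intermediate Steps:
m = 140356 (m = -4*(-35089) = 140356)
Y = 213797/110193 (Y = 427594*(1/220386) = 213797/110193 ≈ 1.9402)
sqrt(m + Y) = sqrt(140356 + 213797/110193) = sqrt(15466462505/110193) = sqrt(1704295902813465)/110193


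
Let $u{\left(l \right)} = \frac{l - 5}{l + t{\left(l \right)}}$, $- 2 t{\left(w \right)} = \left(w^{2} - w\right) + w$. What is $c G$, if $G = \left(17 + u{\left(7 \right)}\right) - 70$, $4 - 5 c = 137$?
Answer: $\frac{35321}{25} \approx 1412.8$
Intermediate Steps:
$t{\left(w \right)} = - \frac{w^{2}}{2}$ ($t{\left(w \right)} = - \frac{\left(w^{2} - w\right) + w}{2} = - \frac{w^{2}}{2}$)
$c = - \frac{133}{5}$ ($c = \frac{4}{5} - \frac{137}{5} = - \frac{133}{5} \approx -26.6$)
$u{\left(l \right)} = \frac{-5 + l}{l - \frac{l^{2}}{2}}$ ($u{\left(l \right)} = \frac{l - 5}{l - \frac{l^{2}}{2}} = \frac{-5 + l}{l - \frac{l^{2}}{2}}$)
$G = - \frac{1859}{35}$ ($G = \left(17 + \frac{2 \left(5 - 7\right)}{7 \left(-2 + 7\right)}\right) - 70 = \left(17 + 2 \cdot \frac{1}{7} \cdot \frac{1}{5} \left(5 - 7\right)\right) - 70 = \left(17 + 2 \cdot \frac{1}{7} \cdot \frac{1}{5} \left(-2\right)\right) - 70 = \left(17 - \frac{4}{35}\right) - 70 = \frac{591}{35} - 70 = - \frac{1859}{35} \approx -53.114$)
$c G = \left(- \frac{133}{5}\right) \left(- \frac{1859}{35}\right) = \frac{35321}{25}$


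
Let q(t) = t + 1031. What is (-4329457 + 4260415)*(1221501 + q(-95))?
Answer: -84399495354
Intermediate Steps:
q(t) = 1031 + t
(-4329457 + 4260415)*(1221501 + q(-95)) = (-4329457 + 4260415)*(1221501 + (1031 - 95)) = -69042*(1221501 + 936) = -69042*1222437 = -84399495354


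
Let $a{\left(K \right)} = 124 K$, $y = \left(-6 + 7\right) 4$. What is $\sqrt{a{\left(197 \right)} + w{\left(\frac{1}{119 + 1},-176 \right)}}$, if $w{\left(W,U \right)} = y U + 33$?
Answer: $\sqrt{23757} \approx 154.13$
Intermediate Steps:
$y = 4$ ($y = 1 \cdot 4 = 4$)
$w{\left(W,U \right)} = 33 + 4 U$ ($w{\left(W,U \right)} = 4 U + 33 = 33 + 4 U$)
$\sqrt{a{\left(197 \right)} + w{\left(\frac{1}{119 + 1},-176 \right)}} = \sqrt{124 \cdot 197 + \left(33 + 4 \left(-176\right)\right)} = \sqrt{24428 + \left(33 - 704\right)} = \sqrt{24428 - 671} = \sqrt{23757}$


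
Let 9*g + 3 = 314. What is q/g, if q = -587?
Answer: -5283/311 ≈ -16.987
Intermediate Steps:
g = 311/9 (g = -⅓ + (⅑)*314 = -⅓ + 314/9 = 311/9 ≈ 34.556)
q/g = -587/311/9 = -587*9/311 = -5283/311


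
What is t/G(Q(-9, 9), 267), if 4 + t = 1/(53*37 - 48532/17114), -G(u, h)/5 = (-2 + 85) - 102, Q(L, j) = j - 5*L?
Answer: -67015487/1591821045 ≈ -0.042100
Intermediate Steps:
G(u, h) = 95 (G(u, h) = -5*((-2 + 85) - 102) = -5*(83 - 102) = -5*(-19) = 95)
t = -67015487/16756011 (t = -4 + 1/(53*37 - 48532/17114) = -4 + 1/(1961 - 48532*1/17114) = -4 + 1/(1961 - 24266/8557) = -4 + 1/(16756011/8557) = -4 + 8557/16756011 = -67015487/16756011 ≈ -3.9995)
t/G(Q(-9, 9), 267) = -67015487/16756011/95 = -67015487/16756011*1/95 = -67015487/1591821045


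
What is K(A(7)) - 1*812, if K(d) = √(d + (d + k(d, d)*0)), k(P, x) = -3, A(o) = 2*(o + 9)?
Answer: -804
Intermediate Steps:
A(o) = 18 + 2*o (A(o) = 2*(9 + o) = 18 + 2*o)
K(d) = √2*√d (K(d) = √(d + (d - 3*0)) = √(d + (d + 0)) = √(d + d) = √(2*d) = √2*√d)
K(A(7)) - 1*812 = √2*√(18 + 2*7) - 1*812 = √2*√(18 + 14) - 812 = √2*√32 - 812 = √2*(4*√2) - 812 = 8 - 812 = -804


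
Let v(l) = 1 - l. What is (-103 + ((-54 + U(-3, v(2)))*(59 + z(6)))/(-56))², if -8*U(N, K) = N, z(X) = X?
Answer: 333391081/200704 ≈ 1661.1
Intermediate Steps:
U(N, K) = -N/8
(-103 + ((-54 + U(-3, v(2)))*(59 + z(6)))/(-56))² = (-103 + ((-54 - ⅛*(-3))*(59 + 6))/(-56))² = (-103 + ((-54 + 3/8)*65)*(-1/56))² = (-103 - 429/8*65*(-1/56))² = (-103 - 27885/8*(-1/56))² = (-103 + 27885/448)² = (-18259/448)² = 333391081/200704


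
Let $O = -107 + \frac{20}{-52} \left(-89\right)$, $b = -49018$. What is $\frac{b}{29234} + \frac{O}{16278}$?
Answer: $- \frac{2600137604}{1546580919} \approx -1.6812$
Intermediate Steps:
$O = - \frac{946}{13}$ ($O = -107 + 20 \left(- \frac{1}{52}\right) \left(-89\right) = -107 - - \frac{445}{13} = -107 + \frac{445}{13} = - \frac{946}{13} \approx -72.769$)
$\frac{b}{29234} + \frac{O}{16278} = - \frac{49018}{29234} - \frac{946}{13 \cdot 16278} = \left(-49018\right) \frac{1}{29234} - \frac{473}{105807} = - \frac{24509}{14617} - \frac{473}{105807} = - \frac{2600137604}{1546580919}$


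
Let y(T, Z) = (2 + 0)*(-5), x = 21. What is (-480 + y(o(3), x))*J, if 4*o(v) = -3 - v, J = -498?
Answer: 244020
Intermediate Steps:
o(v) = -3/4 - v/4 (o(v) = (-3 - v)/4 = -3/4 - v/4)
y(T, Z) = -10 (y(T, Z) = 2*(-5) = -10)
(-480 + y(o(3), x))*J = (-480 - 10)*(-498) = -490*(-498) = 244020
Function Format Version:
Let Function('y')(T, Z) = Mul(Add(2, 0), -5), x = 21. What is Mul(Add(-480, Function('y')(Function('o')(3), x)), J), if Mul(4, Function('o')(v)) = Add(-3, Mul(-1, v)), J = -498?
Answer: 244020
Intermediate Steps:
Function('o')(v) = Add(Rational(-3, 4), Mul(Rational(-1, 4), v)) (Function('o')(v) = Mul(Rational(1, 4), Add(-3, Mul(-1, v))) = Add(Rational(-3, 4), Mul(Rational(-1, 4), v)))
Function('y')(T, Z) = -10 (Function('y')(T, Z) = Mul(2, -5) = -10)
Mul(Add(-480, Function('y')(Function('o')(3), x)), J) = Mul(Add(-480, -10), -498) = Mul(-490, -498) = 244020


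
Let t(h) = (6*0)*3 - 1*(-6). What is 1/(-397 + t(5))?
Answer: -1/391 ≈ -0.0025575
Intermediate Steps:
t(h) = 6 (t(h) = 0*3 + 6 = 0 + 6 = 6)
1/(-397 + t(5)) = 1/(-397 + 6) = 1/(-391) = -1/391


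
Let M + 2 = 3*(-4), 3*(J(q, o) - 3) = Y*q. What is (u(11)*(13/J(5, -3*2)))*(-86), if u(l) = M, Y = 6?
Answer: 1204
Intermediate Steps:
J(q, o) = 3 + 2*q (J(q, o) = 3 + (6*q)/3 = 3 + 2*q)
M = -14 (M = -2 + 3*(-4) = -2 - 12 = -14)
u(l) = -14
(u(11)*(13/J(5, -3*2)))*(-86) = -182/(3 + 2*5)*(-86) = -182/(3 + 10)*(-86) = -182/13*(-86) = -14*1*(-86) = -14*(-86) = 1204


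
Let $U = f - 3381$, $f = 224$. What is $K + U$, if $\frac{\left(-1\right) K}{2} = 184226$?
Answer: $-371609$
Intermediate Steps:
$K = -368452$ ($K = \left(-2\right) 184226 = -368452$)
$U = -3157$ ($U = 224 - 3381 = -3157$)
$K + U = -368452 - 3157 = -371609$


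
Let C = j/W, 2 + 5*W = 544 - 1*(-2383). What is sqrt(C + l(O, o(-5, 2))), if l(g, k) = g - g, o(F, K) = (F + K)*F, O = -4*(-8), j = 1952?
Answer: 4*sqrt(7930)/195 ≈ 1.8267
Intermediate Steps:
O = 32
o(F, K) = F*(F + K)
l(g, k) = 0
W = 585 (W = -2/5 + (544 - 1*(-2383))/5 = -2/5 + (544 + 2383)/5 = -2/5 + (1/5)*2927 = -2/5 + 2927/5 = 585)
C = 1952/585 ≈ 3.3368
sqrt(C + l(O, o(-5, 2))) = sqrt(1952/585 + 0) = sqrt(1952/585) = 4*sqrt(7930)/195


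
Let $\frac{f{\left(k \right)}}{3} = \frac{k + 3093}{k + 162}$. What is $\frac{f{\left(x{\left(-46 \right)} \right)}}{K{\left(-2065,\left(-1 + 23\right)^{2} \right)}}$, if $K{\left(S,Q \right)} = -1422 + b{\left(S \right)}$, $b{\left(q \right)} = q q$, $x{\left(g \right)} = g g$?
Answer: $\frac{15627}{9710665234} \approx 1.6093 \cdot 10^{-6}$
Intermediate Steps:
$x{\left(g \right)} = g^{2}$
$b{\left(q \right)} = q^{2}$
$K{\left(S,Q \right)} = -1422 + S^{2}$
$f{\left(k \right)} = \frac{3 \left(3093 + k\right)}{162 + k}$ ($f{\left(k \right)} = 3 \frac{k + 3093}{k + 162} = 3 \frac{3093 + k}{162 + k} = \frac{3 \left(3093 + k\right)}{162 + k}$)
$\frac{f{\left(x{\left(-46 \right)} \right)}}{K{\left(-2065,\left(-1 + 23\right)^{2} \right)}} = \frac{3 \frac{1}{162 + \left(-46\right)^{2}} \left(3093 + \left(-46\right)^{2}\right)}{-1422 + \left(-2065\right)^{2}} = \frac{3 \frac{1}{162 + 2116} \left(3093 + 2116\right)}{-1422 + 4264225} = \frac{3 \cdot \frac{1}{2278} \cdot 5209}{4262803} = 3 \cdot \frac{1}{2278} \cdot 5209 \cdot \frac{1}{4262803} = \frac{15627}{2278} \cdot \frac{1}{4262803} = \frac{15627}{9710665234}$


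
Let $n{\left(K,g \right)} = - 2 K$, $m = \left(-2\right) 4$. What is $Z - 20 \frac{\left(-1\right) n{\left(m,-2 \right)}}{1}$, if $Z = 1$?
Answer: $321$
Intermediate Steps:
$m = -8$
$Z - 20 \frac{\left(-1\right) n{\left(m,-2 \right)}}{1} = 1 - 20 \frac{\left(-1\right) \left(\left(-2\right) \left(-8\right)\right)}{1} = 1 - 20 \left(-1\right) 16 \cdot 1 = 1 - 20 \left(\left(-16\right) 1\right) = 1 - -320 = 1 + 320 = 321$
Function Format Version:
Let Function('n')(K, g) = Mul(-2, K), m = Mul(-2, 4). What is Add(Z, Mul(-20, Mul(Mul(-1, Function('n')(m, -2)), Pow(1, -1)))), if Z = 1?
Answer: 321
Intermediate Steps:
m = -8
Add(Z, Mul(-20, Mul(Mul(-1, Function('n')(m, -2)), Pow(1, -1)))) = Add(1, Mul(-20, Mul(Mul(-1, Mul(-2, -8)), Pow(1, -1)))) = Add(1, Mul(-20, Mul(Mul(-1, 16), 1))) = Add(1, Mul(-20, Mul(-16, 1))) = Add(1, Mul(-20, -16)) = Add(1, 320) = 321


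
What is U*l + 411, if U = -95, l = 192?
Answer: -17829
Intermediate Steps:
U*l + 411 = -95*192 + 411 = -18240 + 411 = -17829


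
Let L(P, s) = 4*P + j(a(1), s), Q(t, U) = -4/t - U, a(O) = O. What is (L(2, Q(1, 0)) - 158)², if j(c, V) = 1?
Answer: 22201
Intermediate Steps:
Q(t, U) = -U - 4/t
L(P, s) = 1 + 4*P (L(P, s) = 4*P + 1 = 1 + 4*P)
(L(2, Q(1, 0)) - 158)² = ((1 + 4*2) - 158)² = ((1 + 8) - 158)² = (9 - 158)² = (-149)² = 22201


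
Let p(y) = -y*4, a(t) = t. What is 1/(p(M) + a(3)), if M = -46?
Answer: 1/187 ≈ 0.0053476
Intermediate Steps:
p(y) = -4*y
1/(p(M) + a(3)) = 1/(-4*(-46) + 3) = 1/(184 + 3) = 1/187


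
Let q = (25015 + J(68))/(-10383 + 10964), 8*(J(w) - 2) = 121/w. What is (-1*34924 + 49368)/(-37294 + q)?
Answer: -4565228416/11773681447 ≈ -0.38775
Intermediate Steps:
J(w) = 2 + 121/(8*w) (J(w) = 2 + (121/w)/8 = 2 + 121/(8*w))
q = 13609369/316064 (q = (25015 + (2 + (121/8)/68))/(-10383 + 10964) = (25015 + (2 + (121/8)*(1/68)))/581 = (25015 + (2 + 121/544))*(1/581) = (25015 + 1209/544)*(1/581) = (13609369/544)*(1/581) = 13609369/316064 ≈ 43.059)
(-1*34924 + 49368)/(-37294 + q) = (-1*34924 + 49368)/(-37294 + 13609369/316064) = (-34924 + 49368)/(-11773681447/316064) = 14444*(-316064/11773681447) = -4565228416/11773681447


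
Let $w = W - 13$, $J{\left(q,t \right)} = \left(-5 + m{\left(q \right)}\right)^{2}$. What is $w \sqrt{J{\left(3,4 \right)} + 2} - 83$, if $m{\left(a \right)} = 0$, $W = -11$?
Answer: $-83 - 72 \sqrt{3} \approx -207.71$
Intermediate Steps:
$J{\left(q,t \right)} = 25$ ($J{\left(q,t \right)} = \left(-5 + 0\right)^{2} = \left(-5\right)^{2} = 25$)
$w = -24$ ($w = -11 - 13 = -24$)
$w \sqrt{J{\left(3,4 \right)} + 2} - 83 = - 24 \sqrt{25 + 2} - 83 = - 24 \sqrt{27} - 83 = - 24 \cdot 3 \sqrt{3} - 83 = - 72 \sqrt{3} - 83 = -83 - 72 \sqrt{3}$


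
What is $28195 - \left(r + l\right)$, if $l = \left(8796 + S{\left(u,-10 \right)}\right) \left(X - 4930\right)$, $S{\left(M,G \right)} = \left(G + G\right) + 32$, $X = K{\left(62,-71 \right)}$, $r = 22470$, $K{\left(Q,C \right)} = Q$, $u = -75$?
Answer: $42883069$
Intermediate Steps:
$X = 62$
$S{\left(M,G \right)} = 32 + 2 G$ ($S{\left(M,G \right)} = 2 G + 32 = 32 + 2 G$)
$l = -42877344$ ($l = \left(8796 + \left(32 + 2 \left(-10\right)\right)\right) \left(62 - 4930\right) = \left(8796 + \left(32 - 20\right)\right) \left(-4868\right) = \left(8796 + 12\right) \left(-4868\right) = 8808 \left(-4868\right) = -42877344$)
$28195 - \left(r + l\right) = 28195 - \left(22470 - 42877344\right) = 28195 - -42854874 = 28195 + 42854874 = 42883069$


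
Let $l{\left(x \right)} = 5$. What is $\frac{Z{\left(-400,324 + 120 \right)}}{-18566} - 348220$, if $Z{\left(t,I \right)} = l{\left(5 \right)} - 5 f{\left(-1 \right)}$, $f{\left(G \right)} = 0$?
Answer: $- \frac{6465052525}{18566} \approx -3.4822 \cdot 10^{5}$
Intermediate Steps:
$Z{\left(t,I \right)} = 5$ ($Z{\left(t,I \right)} = 5 - 0 = 5 + 0 = 5$)
$\frac{Z{\left(-400,324 + 120 \right)}}{-18566} - 348220 = \frac{5}{-18566} - 348220 = 5 \left(- \frac{1}{18566}\right) - 348220 = - \frac{5}{18566} - 348220 = - \frac{6465052525}{18566}$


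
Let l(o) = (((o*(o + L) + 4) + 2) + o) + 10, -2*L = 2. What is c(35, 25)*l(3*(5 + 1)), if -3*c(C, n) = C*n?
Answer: -297500/3 ≈ -99167.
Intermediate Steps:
L = -1 (L = -½*2 = -1)
c(C, n) = -C*n/3
l(o) = 16 + o + o*(-1 + o) (l(o) = (((o*(o - 1) + 4) + 2) + o) + 10 = (((o*(-1 + o) + 4) + 2) + o) + 10 = (((4 + o*(-1 + o)) + 2) + o) + 10 = ((6 + o*(-1 + o)) + o) + 10 = (6 + o + o*(-1 + o)) + 10 = 16 + o + o*(-1 + o))
c(35, 25)*l(3*(5 + 1)) = (-⅓*35*25)*(16 + (3*(5 + 1))²) = -875*(16 + (3*6)²)/3 = -875*(16 + 18²)/3 = -875*(16 + 324)/3 = -875/3*340 = -297500/3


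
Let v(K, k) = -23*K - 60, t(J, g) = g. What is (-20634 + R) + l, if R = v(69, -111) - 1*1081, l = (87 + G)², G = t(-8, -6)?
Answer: -16801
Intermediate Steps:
G = -6
v(K, k) = -60 - 23*K
l = 6561 (l = (87 - 6)² = 81² = 6561)
R = -2728 (R = (-60 - 23*69) - 1*1081 = (-60 - 1587) - 1081 = -1647 - 1081 = -2728)
(-20634 + R) + l = (-20634 - 2728) + 6561 = -23362 + 6561 = -16801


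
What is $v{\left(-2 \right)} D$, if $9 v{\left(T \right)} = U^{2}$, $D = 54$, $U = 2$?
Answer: $24$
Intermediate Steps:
$v{\left(T \right)} = \frac{4}{9}$ ($v{\left(T \right)} = \frac{2^{2}}{9} = \frac{1}{9} \cdot 4 = \frac{4}{9}$)
$v{\left(-2 \right)} D = \frac{4}{9} \cdot 54 = 24$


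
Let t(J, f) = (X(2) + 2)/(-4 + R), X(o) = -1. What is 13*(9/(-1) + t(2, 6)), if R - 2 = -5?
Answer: -832/7 ≈ -118.86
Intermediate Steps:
R = -3 (R = 2 - 5 = -3)
t(J, f) = -1/7 (t(J, f) = (-1 + 2)/(-4 - 3) = 1/(-7) = 1*(-1/7) = -1/7)
13*(9/(-1) + t(2, 6)) = 13*(9/(-1) - 1/7) = 13*(9*(-1) - 1/7) = 13*(-9 - 1/7) = 13*(-64/7) = -832/7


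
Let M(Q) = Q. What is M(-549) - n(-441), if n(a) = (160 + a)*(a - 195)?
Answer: -179265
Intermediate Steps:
n(a) = (-195 + a)*(160 + a) (n(a) = (160 + a)*(-195 + a) = (-195 + a)*(160 + a))
M(-549) - n(-441) = -549 - (-31200 + (-441)² - 35*(-441)) = -549 - (-31200 + 194481 + 15435) = -549 - 1*178716 = -549 - 178716 = -179265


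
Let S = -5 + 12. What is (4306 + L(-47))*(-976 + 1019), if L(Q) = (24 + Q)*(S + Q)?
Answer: 224718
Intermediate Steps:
S = 7
L(Q) = (7 + Q)*(24 + Q) (L(Q) = (24 + Q)*(7 + Q) = (7 + Q)*(24 + Q))
(4306 + L(-47))*(-976 + 1019) = (4306 + (168 + (-47)**2 + 31*(-47)))*(-976 + 1019) = (4306 + (168 + 2209 - 1457))*43 = (4306 + 920)*43 = 5226*43 = 224718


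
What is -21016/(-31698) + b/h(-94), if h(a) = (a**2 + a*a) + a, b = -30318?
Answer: -147900179/139296861 ≈ -1.0618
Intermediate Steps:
h(a) = a + 2*a**2 (h(a) = (a**2 + a**2) + a = 2*a**2 + a = a + 2*a**2)
-21016/(-31698) + b/h(-94) = -21016/(-31698) - 30318*(-1/(94*(1 + 2*(-94)))) = -21016*(-1/31698) - 30318*(-1/(94*(1 - 188))) = 10508/15849 - 30318/((-94*(-187))) = 10508/15849 - 30318/17578 = 10508/15849 - 30318*1/17578 = 10508/15849 - 15159/8789 = -147900179/139296861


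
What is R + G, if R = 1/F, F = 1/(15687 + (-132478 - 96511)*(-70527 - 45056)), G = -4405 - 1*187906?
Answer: 26467058963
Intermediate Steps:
G = -192311 (G = -4405 - 187906 = -192311)
F = 1/26467251274 (F = 1/(15687 - 228989*(-115583)) = 1/(15687 + 26467235587) = 1/26467251274 ≈ 3.7783e-11)
R = 26467251274 (R = 1/(1/26467251274) = 26467251274)
R + G = 26467251274 - 192311 = 26467058963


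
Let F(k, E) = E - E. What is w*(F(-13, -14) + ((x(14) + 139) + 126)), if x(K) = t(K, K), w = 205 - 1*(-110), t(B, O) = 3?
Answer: 84420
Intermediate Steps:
F(k, E) = 0
w = 315 (w = 205 + 110 = 315)
x(K) = 3
w*(F(-13, -14) + ((x(14) + 139) + 126)) = 315*(0 + ((3 + 139) + 126)) = 315*(0 + (142 + 126)) = 315*(0 + 268) = 315*268 = 84420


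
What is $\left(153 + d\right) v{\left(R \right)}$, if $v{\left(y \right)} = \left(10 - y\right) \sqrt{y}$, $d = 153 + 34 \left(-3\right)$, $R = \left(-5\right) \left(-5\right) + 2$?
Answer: $- 10404 \sqrt{3} \approx -18020.0$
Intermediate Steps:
$R = 27$ ($R = 25 + 2 = 27$)
$d = 51$ ($d = 153 - 102 = 51$)
$v{\left(y \right)} = \sqrt{y} \left(10 - y\right)$
$\left(153 + d\right) v{\left(R \right)} = \left(153 + 51\right) \sqrt{27} \left(10 - 27\right) = 204 \cdot 3 \sqrt{3} \left(10 - 27\right) = 204 \cdot 3 \sqrt{3} \left(-17\right) = 204 \left(- 51 \sqrt{3}\right) = - 10404 \sqrt{3}$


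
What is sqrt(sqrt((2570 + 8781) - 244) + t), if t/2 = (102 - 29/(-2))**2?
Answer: sqrt(108578 + 4*sqrt(11107))/2 ≈ 165.08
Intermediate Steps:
t = 54289/2 (t = 2*(102 - 29/(-2))**2 = 2*(102 - 29*(-1/2))**2 = 2*(102 + 29/2)**2 = 2*(233/2)**2 = 2*(54289/4) = 54289/2 ≈ 27145.)
sqrt(sqrt((2570 + 8781) - 244) + t) = sqrt(sqrt((2570 + 8781) - 244) + 54289/2) = sqrt(sqrt(11351 - 244) + 54289/2) = sqrt(sqrt(11107) + 54289/2) = sqrt(54289/2 + sqrt(11107))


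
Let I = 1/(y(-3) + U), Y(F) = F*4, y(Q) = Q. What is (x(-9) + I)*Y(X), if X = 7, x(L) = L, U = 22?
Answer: -4760/19 ≈ -250.53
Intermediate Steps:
Y(F) = 4*F
I = 1/19 (I = 1/(-3 + 22) = 1/19 ≈ 0.052632)
(x(-9) + I)*Y(X) = (-9 + 1/19)*(4*7) = -170/19*28 = -4760/19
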